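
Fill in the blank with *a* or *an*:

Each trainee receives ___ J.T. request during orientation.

The indefinite article is chosen by the initial *sound* of the following word, not its spelling.
The initialism *J.T.* is read letter by letter; the first letter, J, is pronounced /dʒeɪ/, which begins with a consonant sound.
So the article is *a*: Each trainee receives a J.T. request during orientation.

a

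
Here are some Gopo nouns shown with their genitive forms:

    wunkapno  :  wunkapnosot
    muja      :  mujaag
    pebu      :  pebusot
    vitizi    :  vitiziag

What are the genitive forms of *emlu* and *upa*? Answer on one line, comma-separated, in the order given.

The pattern is rounding harmony: -sot when the last vowel of the stem is a rounded vowel (*wunkapno*, *pebu*); -ag when the last vowel of the stem is an unrounded vowel (*muja*, *vitizi*).
*emlu*: last vowel = /u/, a rounded vowel → -sot → *emlusot*.
Since the last vowel of *upa* is /a/ (an unrounded vowel), it takes -ag, giving *upaag*.

emlusot, upaag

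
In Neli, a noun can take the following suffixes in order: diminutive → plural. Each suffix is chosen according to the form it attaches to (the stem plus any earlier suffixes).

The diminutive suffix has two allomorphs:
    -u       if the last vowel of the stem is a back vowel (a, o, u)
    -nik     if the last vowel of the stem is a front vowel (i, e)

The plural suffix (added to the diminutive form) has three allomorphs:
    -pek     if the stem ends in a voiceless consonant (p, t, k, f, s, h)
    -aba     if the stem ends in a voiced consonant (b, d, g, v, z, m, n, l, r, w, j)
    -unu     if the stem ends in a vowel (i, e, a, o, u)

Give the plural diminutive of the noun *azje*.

The last vowel of *azje* is /e/, which is a front vowel, so the diminutive suffix is -nik, giving *azjenik*.
The final sound of the diminutive form *azjenik* is /k/, which is a voiceless consonant, so the plural suffix is -pek, giving *azjenikpek*.

azjenikpek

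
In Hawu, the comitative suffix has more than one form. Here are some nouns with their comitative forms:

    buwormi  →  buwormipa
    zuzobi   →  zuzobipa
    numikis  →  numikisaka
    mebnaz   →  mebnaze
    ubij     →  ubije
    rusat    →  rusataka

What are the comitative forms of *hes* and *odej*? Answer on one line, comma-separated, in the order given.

hesaka, odeje

Looking at the final sound of each stem: -aka when the stem ends in a voiceless consonant (*numikis*, *rusat*); -e when the stem ends in a voiced consonant (*mebnaz*, *ubij*); -pa when the stem ends in a vowel (*buwormi*, *zuzobi*).
Since the final sound of *hes* is /s/ (a voiceless consonant), it takes -aka, giving *hesaka*.
*odej*: final sound = /j/, a voiced consonant → -e → *odeje*.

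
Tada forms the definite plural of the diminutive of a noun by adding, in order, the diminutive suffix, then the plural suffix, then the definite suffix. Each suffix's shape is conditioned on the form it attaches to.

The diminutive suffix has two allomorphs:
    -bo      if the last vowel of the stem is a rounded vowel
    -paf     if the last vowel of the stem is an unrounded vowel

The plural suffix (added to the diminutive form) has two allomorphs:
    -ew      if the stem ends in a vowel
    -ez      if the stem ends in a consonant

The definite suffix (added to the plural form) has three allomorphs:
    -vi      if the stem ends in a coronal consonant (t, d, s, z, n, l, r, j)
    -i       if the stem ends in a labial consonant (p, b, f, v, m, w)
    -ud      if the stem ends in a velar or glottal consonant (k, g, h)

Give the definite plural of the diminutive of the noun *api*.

apipafezvi

The last vowel of *api* is /i/, which is an unrounded vowel, so the diminutive suffix is -paf, giving *apipaf*.
The final sound of the diminutive form *apipaf* is /f/, which is a consonant, so the plural suffix is -ez, giving *apipafez*.
The plural form *apipafez*: final consonant = /z/, coronal → -vi → *apipafezvi*.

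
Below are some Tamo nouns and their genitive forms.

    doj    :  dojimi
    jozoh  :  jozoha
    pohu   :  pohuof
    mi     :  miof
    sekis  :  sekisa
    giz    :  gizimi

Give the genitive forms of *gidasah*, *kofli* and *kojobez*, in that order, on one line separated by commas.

The pattern is voicing of the final sound: -a when the stem ends in a voiceless consonant (*jozoh*, *sekis*); -imi when the stem ends in a voiced consonant (*doj*, *giz*); -of when the stem ends in a vowel (*pohu*, *mi*).
Since the final sound of *gidasah* is /h/ (a voiceless consonant), it takes -a, giving *gidasaha*.
*kofli* — final sound /i/ (a vowel) → -of → *kofliof*.
*kojobez*: final sound = /z/, a voiced consonant → -imi → *kojobezimi*.

gidasaha, kofliof, kojobezimi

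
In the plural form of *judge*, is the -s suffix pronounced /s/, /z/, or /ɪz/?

/ɪz/

The stem *judge* ends in a sibilant (/s, z, ʃ, ʒ, tʃ, dʒ/).
The plural suffix surfaces as /ɪz/ after sibilants, /s/ after other voiceless consonants, and /z/ after other voiced sounds.
So the plural -s on *judge* is pronounced /ɪz/.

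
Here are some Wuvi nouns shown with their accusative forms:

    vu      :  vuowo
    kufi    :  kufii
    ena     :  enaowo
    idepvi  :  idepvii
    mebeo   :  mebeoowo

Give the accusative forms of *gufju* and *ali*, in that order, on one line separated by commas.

gufjuowo, alii

The alternation tracks the last vowel of the stem — -i when the last vowel of the stem is a front vowel (*kufi*, *idepvi*); -owo when the last vowel of the stem is a back vowel (*vu*, *ena*, *mebeo*).
Since the last vowel of *gufju* is /u/ (a back vowel), it takes -owo, giving *gufjuowo*.
Since the last vowel of *ali* is /i/ (a front vowel), it takes -i, giving *alii*.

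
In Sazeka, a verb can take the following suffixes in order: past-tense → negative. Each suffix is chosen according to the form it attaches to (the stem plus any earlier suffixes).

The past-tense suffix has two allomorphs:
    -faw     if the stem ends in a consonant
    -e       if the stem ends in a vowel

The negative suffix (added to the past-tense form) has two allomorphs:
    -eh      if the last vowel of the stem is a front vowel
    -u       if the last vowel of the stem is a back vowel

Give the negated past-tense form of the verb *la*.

laeeh

The final sound of *la* is /a/, which is a vowel, so the past-tense suffix is -e, giving *lae*.
The past-tense form *lae*: last vowel = /e/, a front vowel → -eh → *laeeh*.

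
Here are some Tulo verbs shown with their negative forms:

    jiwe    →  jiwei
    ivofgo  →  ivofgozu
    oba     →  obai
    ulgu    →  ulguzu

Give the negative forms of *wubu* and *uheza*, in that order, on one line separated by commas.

The pattern is rounding harmony: -zu when the last vowel of the stem is a rounded vowel (*ivofgo*, *ulgu*); -i when the last vowel of the stem is an unrounded vowel (*jiwe*, *oba*).
*wubu*: last vowel = /u/, a rounded vowel → -zu → *wubuzu*.
The last vowel of *uheza* is /a/, which is an unrounded vowel, so the suffix is -i, giving *uhezai*.

wubuzu, uhezai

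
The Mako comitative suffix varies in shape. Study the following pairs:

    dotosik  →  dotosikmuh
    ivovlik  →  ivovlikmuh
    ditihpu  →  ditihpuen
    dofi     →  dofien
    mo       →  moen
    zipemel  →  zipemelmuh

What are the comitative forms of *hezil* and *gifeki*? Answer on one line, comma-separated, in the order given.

hezilmuh, gifekien

The alternation tracks the final sound of the stem — -muh when the stem ends in a consonant (*dotosik*, *ivovlik*, *zipemel*); -en when the stem ends in a vowel (*ditihpu*, *dofi*, *mo*).
The final sound of *hezil* is /l/, which is a consonant, so the suffix is -muh, giving *hezilmuh*.
*gifeki* — final sound /i/ (a vowel) → -en → *gifekien*.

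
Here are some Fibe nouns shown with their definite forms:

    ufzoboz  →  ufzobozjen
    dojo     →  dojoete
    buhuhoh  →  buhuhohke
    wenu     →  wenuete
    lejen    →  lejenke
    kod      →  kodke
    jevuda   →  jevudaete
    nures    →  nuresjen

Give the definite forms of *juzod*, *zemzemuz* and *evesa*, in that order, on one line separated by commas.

juzodke, zemzemuzjen, evesaete

Looking at the final sound of each stem: -jen when the stem ends in a sibilant (*ufzoboz*, *nures*); -ke when the stem ends in a non-sibilant consonant (*buhuhoh*, *lejen*, *kod*); -ete when the stem ends in a vowel (*dojo*, *wenu*, *jevuda*).
*juzod*: final sound = /d/, a non-sibilant consonant → -ke → *juzodke*.
Since the final sound of *zemzemuz* is /z/ (a sibilant), it takes -jen, giving *zemzemuzjen*.
Since the final sound of *evesa* is /a/ (a vowel), it takes -ete, giving *evesaete*.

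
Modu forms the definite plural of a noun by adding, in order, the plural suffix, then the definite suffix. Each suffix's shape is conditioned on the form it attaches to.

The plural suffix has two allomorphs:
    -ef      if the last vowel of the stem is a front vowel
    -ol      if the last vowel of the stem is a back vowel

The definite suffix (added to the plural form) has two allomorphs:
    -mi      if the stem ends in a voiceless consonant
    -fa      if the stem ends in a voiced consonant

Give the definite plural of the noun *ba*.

*ba*: last vowel = /a/, a back vowel → -ol → *baol*.
Since the final consonant of the plural form *baol* is /l/ (voiced), it takes -fa, giving *baolfa*.

baolfa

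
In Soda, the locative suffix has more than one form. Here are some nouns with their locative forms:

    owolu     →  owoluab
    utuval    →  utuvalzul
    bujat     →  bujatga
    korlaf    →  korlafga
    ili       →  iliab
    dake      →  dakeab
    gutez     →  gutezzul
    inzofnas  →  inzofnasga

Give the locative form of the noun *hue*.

The alternation tracks the final sound of the stem — -ga when the stem ends in a voiceless consonant (*bujat*, *korlaf*, *inzofnas*); -zul when the stem ends in a voiced consonant (*utuval*, *gutez*); -ab when the stem ends in a vowel (*owolu*, *ili*, *dake*).
Since the final sound of *hue* is /e/ (a vowel), it takes -ab, giving *hueab*.

hueab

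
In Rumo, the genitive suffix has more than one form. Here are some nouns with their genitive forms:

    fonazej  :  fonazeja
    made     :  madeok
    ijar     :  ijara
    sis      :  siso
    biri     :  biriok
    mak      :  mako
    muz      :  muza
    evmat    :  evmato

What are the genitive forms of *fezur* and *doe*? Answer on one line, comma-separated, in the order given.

The pattern is voicing of the final sound: -o when the stem ends in a voiceless consonant (*sis*, *mak*, *evmat*); -a when the stem ends in a voiced consonant (*fonazej*, *ijar*, *muz*); -ok when the stem ends in a vowel (*made*, *biri*).
Since the final sound of *fezur* is /r/ (a voiced consonant), it takes -a, giving *fezura*.
*doe*: final sound = /e/, a vowel → -ok → *doeok*.

fezura, doeok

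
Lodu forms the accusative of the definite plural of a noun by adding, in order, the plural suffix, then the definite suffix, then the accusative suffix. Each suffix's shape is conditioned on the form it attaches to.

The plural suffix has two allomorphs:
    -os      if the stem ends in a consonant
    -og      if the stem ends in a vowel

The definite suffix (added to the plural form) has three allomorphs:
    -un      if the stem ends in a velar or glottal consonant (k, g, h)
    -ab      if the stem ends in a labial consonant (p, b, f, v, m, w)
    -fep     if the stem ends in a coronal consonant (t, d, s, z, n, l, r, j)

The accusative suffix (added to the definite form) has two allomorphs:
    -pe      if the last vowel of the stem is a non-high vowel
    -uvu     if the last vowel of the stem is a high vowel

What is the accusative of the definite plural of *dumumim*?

Since the final sound of *dumumim* is /m/ (a consonant), it takes -os, giving *dumumimos*.
The final consonant of the plural form *dumumimos* is /s/, which is coronal, so the definite suffix is -fep, giving *dumumimosfep*.
Since the last vowel of the definite form *dumumimosfep* is /e/ (a non-high vowel), it takes -pe, giving *dumumimosfeppe*.

dumumimosfeppe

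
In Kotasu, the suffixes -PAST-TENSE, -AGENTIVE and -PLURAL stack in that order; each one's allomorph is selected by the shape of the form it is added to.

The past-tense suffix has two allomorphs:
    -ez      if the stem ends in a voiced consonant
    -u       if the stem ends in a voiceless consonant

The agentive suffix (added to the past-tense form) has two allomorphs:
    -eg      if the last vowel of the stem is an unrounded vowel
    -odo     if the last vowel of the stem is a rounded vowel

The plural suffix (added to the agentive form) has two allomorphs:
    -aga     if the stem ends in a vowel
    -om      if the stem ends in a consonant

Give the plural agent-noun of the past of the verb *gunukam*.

The final consonant of *gunukam* is /m/, which is voiced, so the past-tense suffix is -ez, giving *gunukamez*.
The past-tense form *gunukamez*: last vowel = /e/, an unrounded vowel → -eg → *gunukamezeg*.
The agentive form *gunukamezeg* — final sound /g/ (a consonant) → -om → *gunukamezegom*.

gunukamezegom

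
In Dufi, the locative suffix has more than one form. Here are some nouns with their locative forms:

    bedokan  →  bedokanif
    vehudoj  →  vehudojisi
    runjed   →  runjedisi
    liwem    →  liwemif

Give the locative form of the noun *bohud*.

bohudisi

The alternation tracks the final consonant of the stem — -if when the stem ends in a nasal (*bedokan*, *liwem*); -isi when the stem ends in a non-nasal consonant (*vehudoj*, *runjed*).
Since the final consonant of *bohud* is /d/ (non-nasal), it takes -isi, giving *bohudisi*.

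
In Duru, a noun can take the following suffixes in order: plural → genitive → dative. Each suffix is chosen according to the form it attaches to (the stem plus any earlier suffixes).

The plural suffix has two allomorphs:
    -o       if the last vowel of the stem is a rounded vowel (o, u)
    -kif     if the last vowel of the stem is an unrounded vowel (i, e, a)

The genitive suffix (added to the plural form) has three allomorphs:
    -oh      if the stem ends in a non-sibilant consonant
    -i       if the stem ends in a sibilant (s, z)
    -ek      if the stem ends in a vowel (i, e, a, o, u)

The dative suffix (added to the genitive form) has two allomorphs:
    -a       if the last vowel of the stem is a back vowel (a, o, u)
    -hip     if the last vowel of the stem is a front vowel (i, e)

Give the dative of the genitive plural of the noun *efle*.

The last vowel of *efle* is /e/, which is an unrounded vowel, so the plural suffix is -kif, giving *eflekif*.
The plural form *eflekif* — final sound /f/ (a non-sibilant consonant) → -oh → *eflekifoh*.
The genitive form *eflekifoh*: last vowel = /o/, a back vowel → -a → *eflekifoha*.

eflekifoha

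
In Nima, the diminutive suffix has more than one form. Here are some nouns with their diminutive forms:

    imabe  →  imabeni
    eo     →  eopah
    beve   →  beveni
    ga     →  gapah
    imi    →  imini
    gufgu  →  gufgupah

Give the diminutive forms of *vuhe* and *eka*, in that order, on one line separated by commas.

vuheni, ekapah

The suffix is conditioned by the last vowel: -ni when the last vowel of the stem is a front vowel (*imabe*, *beve*, *imi*); -pah when the last vowel of the stem is a back vowel (*eo*, *ga*, *gufgu*).
The last vowel of *vuhe* is /e/, which is a front vowel, so the suffix is -ni, giving *vuheni*.
*eka*: last vowel = /a/, a back vowel → -pah → *ekapah*.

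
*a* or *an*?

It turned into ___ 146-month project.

a

The indefinite article is chosen by the initial *sound* of the following word, not its spelling.
The number *146* is spoken "one hundred …", beginning with /wʌn/ — a consonant sound.
So the article is *a*: It turned into a 146-month project.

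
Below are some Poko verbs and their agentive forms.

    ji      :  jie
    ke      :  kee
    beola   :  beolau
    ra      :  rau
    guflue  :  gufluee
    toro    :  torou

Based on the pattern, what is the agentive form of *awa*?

awau

Looking at the last vowel of each stem: -e when the last vowel of the stem is a front vowel (*ji*, *ke*, *guflue*); -u when the last vowel of the stem is a back vowel (*beola*, *ra*, *toro*).
*awa* — last vowel /a/ (a back vowel) → -u → *awau*.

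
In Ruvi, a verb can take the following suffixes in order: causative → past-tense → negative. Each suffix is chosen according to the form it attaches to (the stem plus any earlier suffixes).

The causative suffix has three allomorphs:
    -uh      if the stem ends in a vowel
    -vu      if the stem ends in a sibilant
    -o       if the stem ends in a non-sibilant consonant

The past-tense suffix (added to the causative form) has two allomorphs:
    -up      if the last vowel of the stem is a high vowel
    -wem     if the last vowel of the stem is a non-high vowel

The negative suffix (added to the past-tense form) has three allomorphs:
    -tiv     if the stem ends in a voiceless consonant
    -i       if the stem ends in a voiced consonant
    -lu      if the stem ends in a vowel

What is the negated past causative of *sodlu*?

sodluuhuptiv

*sodlu* — final sound /u/ (a vowel) → -uh → *sodluuh*.
Since the last vowel of the causative form *sodluuh* is /u/ (a high vowel), it takes -up, giving *sodluuhup*.
The past-tense form *sodluuhup*: final sound = /p/, a voiceless consonant → -tiv → *sodluuhuptiv*.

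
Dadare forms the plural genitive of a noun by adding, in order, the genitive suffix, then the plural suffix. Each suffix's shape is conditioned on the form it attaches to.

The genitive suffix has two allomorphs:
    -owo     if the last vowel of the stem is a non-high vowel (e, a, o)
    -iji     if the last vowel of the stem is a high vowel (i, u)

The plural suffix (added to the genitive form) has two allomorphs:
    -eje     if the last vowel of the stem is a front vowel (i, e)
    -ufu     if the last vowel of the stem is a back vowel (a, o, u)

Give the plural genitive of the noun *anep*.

anepowoufu

Since the last vowel of *anep* is /e/ (a non-high vowel), it takes -owo, giving *anepowo*.
Since the last vowel of the genitive form *anepowo* is /o/ (a back vowel), it takes -ufu, giving *anepowoufu*.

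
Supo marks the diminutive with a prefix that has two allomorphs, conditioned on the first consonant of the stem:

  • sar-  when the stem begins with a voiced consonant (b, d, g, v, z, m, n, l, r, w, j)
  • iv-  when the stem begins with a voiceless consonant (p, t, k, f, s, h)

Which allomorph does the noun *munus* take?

sar-

Since the first consonant of *munus* is /m/ (voiced), it takes sar-.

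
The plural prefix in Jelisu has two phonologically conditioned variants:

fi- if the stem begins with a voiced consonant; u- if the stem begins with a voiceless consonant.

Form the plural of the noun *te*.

ute

Since the first consonant of *te* is /t/ (voiceless), it takes u-, giving *ute*.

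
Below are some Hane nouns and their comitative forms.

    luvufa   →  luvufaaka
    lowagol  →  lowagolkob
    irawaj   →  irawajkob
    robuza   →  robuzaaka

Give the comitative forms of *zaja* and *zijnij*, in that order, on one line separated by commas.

The pattern is consonant vs. vowel: -kob when the stem ends in a consonant (*lowagol*, *irawaj*); -aka when the stem ends in a vowel (*luvufa*, *robuza*).
*zaja* — final sound /a/ (a vowel) → -aka → *zajaaka*.
The final sound of *zijnij* is /j/, which is a consonant, so the suffix is -kob, giving *zijnijkob*.

zajaaka, zijnijkob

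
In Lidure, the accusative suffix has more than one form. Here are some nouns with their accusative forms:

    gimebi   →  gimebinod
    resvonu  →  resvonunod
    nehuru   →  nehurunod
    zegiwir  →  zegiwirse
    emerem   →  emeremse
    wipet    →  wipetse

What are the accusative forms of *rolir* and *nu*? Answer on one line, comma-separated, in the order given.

rolirse, nunod

The pattern is consonant vs. vowel: -se when the stem ends in a consonant (*zegiwir*, *emerem*, *wipet*); -nod when the stem ends in a vowel (*gimebi*, *resvonu*, *nehuru*).
Since the final sound of *rolir* is /r/ (a consonant), it takes -se, giving *rolirse*.
Since the final sound of *nu* is /u/ (a vowel), it takes -nod, giving *nunod*.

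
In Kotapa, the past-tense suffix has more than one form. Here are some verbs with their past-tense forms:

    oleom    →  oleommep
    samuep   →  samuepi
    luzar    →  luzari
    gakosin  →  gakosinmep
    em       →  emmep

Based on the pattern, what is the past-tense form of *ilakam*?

The alternation tracks the final consonant of the stem — -mep when the stem ends in a nasal (*oleom*, *gakosin*, *em*); -i when the stem ends in a non-nasal consonant (*samuep*, *luzar*).
*ilakam*: final consonant = /m/, a nasal → -mep → *ilakammep*.

ilakammep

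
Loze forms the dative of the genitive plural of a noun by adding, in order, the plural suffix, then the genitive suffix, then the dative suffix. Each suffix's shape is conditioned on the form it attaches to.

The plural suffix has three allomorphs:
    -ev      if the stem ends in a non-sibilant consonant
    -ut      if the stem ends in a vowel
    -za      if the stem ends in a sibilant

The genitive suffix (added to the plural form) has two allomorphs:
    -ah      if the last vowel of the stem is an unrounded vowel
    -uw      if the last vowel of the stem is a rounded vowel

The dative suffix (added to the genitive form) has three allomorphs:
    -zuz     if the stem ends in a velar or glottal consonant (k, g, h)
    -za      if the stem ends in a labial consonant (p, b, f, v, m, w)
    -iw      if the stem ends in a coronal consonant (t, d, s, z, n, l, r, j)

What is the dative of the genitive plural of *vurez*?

vurezzaahzuz

*vurez*: final sound = /z/, a sibilant → -za → *vurezza*.
The last vowel of the plural form *vurezza* is /a/, which is an unrounded vowel, so the genitive suffix is -ah, giving *vurezzaah*.
The genitive form *vurezzaah*: final consonant = /h/, velar/glottal → -zuz → *vurezzaahzuz*.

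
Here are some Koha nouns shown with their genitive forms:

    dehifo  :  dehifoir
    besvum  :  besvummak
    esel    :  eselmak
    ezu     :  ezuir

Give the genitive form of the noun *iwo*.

iwoir

The alternation tracks the final sound of the stem — -mak when the stem ends in a consonant (*besvum*, *esel*); -ir when the stem ends in a vowel (*dehifo*, *ezu*).
Since the final sound of *iwo* is /o/ (a vowel), it takes -ir, giving *iwoir*.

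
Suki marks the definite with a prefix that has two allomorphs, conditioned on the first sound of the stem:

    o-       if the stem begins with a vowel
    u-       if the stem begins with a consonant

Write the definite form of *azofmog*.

oazofmog

*azofmog*: first sound = /a/, a vowel → o- → *oazofmog*.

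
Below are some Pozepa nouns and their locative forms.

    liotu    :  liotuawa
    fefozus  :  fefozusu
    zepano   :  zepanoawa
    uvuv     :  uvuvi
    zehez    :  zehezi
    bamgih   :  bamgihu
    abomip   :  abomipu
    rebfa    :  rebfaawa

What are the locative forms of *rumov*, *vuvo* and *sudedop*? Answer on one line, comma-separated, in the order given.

rumovi, vuvoawa, sudedopu

The alternation tracks the final sound of the stem — -u when the stem ends in a voiceless consonant (*fefozus*, *bamgih*, *abomip*); -i when the stem ends in a voiced consonant (*uvuv*, *zehez*); -awa when the stem ends in a vowel (*liotu*, *zepano*, *rebfa*).
*rumov* — final sound /v/ (a voiced consonant) → -i → *rumovi*.
*vuvo* — final sound /o/ (a vowel) → -awa → *vuvoawa*.
The final sound of *sudedop* is /p/, which is a voiceless consonant, so the suffix is -u, giving *sudedopu*.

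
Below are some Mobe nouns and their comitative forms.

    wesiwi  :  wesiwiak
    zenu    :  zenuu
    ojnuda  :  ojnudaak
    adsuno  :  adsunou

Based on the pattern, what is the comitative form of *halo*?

The suffix is conditioned by the last vowel: -u when the last vowel of the stem is a rounded vowel (*zenu*, *adsuno*); -ak when the last vowel of the stem is an unrounded vowel (*wesiwi*, *ojnuda*).
Since the last vowel of *halo* is /o/ (a rounded vowel), it takes -u, giving *halou*.

halou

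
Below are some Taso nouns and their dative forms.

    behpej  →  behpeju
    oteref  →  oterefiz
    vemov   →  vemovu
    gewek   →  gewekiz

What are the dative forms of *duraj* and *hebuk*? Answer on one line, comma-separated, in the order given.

duraju, hebukiz

The suffix is conditioned by the final consonant: -iz when the stem ends in a voiceless consonant (*oteref*, *gewek*); -u when the stem ends in a voiced consonant (*behpej*, *vemov*).
*duraj* — final consonant /j/ (voiced) → -u → *duraju*.
The final consonant of *hebuk* is /k/, which is voiceless, so the suffix is -iz, giving *hebukiz*.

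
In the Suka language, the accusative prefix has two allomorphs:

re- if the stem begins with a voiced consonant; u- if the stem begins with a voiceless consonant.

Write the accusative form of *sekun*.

*sekun* — first consonant /s/ (voiceless) → u- → *usekun*.

usekun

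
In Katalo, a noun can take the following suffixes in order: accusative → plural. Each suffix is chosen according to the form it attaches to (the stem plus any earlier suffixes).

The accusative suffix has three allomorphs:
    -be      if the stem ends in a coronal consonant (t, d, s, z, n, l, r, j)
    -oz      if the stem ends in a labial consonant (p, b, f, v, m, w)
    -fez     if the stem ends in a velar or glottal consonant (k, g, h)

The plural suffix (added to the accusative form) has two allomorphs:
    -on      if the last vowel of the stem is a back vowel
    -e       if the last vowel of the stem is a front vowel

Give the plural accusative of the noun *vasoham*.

vasohamozon

*vasoham* — final consonant /m/ (labial) → -oz → *vasohamoz*.
The last vowel of the accusative form *vasohamoz* is /o/, which is a back vowel, so the plural suffix is -on, giving *vasohamozon*.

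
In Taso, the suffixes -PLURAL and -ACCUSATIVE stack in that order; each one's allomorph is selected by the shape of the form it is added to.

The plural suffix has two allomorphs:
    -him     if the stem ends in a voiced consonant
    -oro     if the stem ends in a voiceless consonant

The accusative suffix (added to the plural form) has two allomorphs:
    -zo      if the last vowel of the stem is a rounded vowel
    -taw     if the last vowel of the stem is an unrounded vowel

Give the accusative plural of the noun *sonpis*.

*sonpis*: final consonant = /s/, voiceless → -oro → *sonpisoro*.
The plural form *sonpisoro* — last vowel /o/ (a rounded vowel) → -zo → *sonpisorozo*.

sonpisorozo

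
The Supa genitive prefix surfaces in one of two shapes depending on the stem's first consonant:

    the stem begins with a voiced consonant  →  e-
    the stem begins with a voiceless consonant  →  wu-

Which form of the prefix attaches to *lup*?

e-

*lup* — first consonant /l/ (voiced) → e-.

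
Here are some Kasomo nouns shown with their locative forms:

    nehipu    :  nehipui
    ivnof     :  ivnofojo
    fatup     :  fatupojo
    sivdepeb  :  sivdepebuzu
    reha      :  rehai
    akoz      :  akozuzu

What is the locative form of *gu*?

Looking at the final sound of each stem: -ojo when the stem ends in a voiceless consonant (*ivnof*, *fatup*); -uzu when the stem ends in a voiced consonant (*sivdepeb*, *akoz*); -i when the stem ends in a vowel (*nehipu*, *reha*).
Since the final sound of *gu* is /u/ (a vowel), it takes -i, giving *gui*.

gui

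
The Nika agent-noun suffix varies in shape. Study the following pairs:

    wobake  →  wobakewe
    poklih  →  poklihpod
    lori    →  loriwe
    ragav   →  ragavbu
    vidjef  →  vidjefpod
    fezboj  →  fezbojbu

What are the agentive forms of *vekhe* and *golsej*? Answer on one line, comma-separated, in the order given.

vekhewe, golsejbu

The alternation tracks the final sound of the stem — -pod when the stem ends in a voiceless consonant (*poklih*, *vidjef*); -bu when the stem ends in a voiced consonant (*ragav*, *fezboj*); -we when the stem ends in a vowel (*wobake*, *lori*).
Since the final sound of *vekhe* is /e/ (a vowel), it takes -we, giving *vekhewe*.
*golsej*: final sound = /j/, a voiced consonant → -bu → *golsejbu*.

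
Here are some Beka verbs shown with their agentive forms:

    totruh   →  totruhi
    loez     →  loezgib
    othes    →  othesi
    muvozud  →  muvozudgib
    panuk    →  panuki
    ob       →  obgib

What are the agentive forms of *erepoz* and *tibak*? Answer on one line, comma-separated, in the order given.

The alternation tracks the final consonant of the stem — -i when the stem ends in a voiceless consonant (*totruh*, *othes*, *panuk*); -gib when the stem ends in a voiced consonant (*loez*, *muvozud*, *ob*).
Since the final consonant of *erepoz* is /z/ (voiced), it takes -gib, giving *erepozgib*.
Since the final consonant of *tibak* is /k/ (voiceless), it takes -i, giving *tibaki*.

erepozgib, tibaki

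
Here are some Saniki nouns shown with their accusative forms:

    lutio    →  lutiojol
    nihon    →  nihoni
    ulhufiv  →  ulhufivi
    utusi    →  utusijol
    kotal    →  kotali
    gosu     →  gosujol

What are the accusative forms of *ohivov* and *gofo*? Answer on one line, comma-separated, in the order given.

ohivovi, gofojol

The suffix is conditioned by the final sound: -i when the stem ends in a consonant (*nihon*, *ulhufiv*, *kotal*); -jol when the stem ends in a vowel (*lutio*, *utusi*, *gosu*).
*ohivov*: final sound = /v/, a consonant → -i → *ohivovi*.
The final sound of *gofo* is /o/, which is a vowel, so the suffix is -jol, giving *gofojol*.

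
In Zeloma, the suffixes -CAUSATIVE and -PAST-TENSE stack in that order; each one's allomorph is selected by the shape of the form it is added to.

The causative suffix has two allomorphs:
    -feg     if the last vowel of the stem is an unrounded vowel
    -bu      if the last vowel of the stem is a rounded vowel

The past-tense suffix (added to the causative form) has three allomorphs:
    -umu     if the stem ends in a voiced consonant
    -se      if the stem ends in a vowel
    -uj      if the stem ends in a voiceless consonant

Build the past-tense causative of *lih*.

Since the last vowel of *lih* is /i/ (an unrounded vowel), it takes -feg, giving *lihfeg*.
The causative form *lihfeg* — final sound /g/ (a voiced consonant) → -umu → *lihfegumu*.

lihfegumu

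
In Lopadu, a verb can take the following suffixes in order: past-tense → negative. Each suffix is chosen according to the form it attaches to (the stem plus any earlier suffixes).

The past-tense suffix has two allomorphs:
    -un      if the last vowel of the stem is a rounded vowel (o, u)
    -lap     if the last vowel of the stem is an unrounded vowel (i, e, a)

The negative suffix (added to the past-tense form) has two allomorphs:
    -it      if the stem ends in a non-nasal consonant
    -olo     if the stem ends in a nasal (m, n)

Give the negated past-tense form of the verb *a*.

Since the last vowel of *a* is /a/ (an unrounded vowel), it takes -lap, giving *alap*.
The past-tense form *alap* — final consonant /p/ (non-nasal) → -it → *alapit*.

alapit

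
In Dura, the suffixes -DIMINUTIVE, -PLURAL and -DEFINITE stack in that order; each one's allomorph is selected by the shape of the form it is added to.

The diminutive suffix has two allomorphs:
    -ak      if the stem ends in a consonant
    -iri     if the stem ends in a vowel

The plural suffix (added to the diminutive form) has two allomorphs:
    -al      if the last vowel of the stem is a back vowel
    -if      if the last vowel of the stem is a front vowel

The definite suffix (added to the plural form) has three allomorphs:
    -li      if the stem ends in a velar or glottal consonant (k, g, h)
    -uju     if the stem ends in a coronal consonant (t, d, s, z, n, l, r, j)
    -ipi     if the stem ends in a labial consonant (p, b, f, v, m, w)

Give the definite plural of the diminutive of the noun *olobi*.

*olobi*: final sound = /i/, a vowel → -iri → *olobiiri*.
The last vowel of the diminutive form *olobiiri* is /i/, which is a front vowel, so the plural suffix is -if, giving *olobiiriif*.
The plural form *olobiiriif*: final consonant = /f/, labial → -ipi → *olobiiriifipi*.

olobiiriifipi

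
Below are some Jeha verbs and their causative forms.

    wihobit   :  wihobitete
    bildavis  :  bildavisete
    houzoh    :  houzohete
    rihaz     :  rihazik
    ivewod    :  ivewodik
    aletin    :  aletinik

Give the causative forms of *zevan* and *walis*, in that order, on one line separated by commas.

Looking at the final consonant of each stem: -ete when the stem ends in a voiceless consonant (*wihobit*, *bildavis*, *houzoh*); -ik when the stem ends in a voiced consonant (*rihaz*, *ivewod*, *aletin*).
*zevan*: final consonant = /n/, voiced → -ik → *zevanik*.
*walis* — final consonant /s/ (voiceless) → -ete → *walisete*.

zevanik, walisete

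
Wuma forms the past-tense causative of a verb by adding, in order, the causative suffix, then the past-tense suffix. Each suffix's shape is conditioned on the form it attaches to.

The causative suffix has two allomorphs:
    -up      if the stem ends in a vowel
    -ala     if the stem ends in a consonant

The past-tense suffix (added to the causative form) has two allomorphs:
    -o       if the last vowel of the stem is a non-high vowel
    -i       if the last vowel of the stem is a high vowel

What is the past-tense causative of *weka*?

wekaupi

The final sound of *weka* is /a/, which is a vowel, so the causative suffix is -up, giving *wekaup*.
Since the last vowel of the causative form *wekaup* is /u/ (a high vowel), it takes -i, giving *wekaupi*.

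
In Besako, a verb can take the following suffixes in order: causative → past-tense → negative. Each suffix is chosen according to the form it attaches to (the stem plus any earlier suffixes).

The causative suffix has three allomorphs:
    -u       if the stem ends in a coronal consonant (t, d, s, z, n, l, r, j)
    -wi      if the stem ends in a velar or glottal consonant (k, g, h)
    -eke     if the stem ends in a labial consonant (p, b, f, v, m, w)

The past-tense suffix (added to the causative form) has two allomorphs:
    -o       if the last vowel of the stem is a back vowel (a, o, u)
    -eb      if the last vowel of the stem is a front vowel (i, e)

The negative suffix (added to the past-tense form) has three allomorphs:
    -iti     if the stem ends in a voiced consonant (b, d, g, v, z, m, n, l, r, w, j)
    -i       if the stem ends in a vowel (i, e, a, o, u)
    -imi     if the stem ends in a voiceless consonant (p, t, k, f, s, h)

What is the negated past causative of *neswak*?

neswakwiebiti

The final consonant of *neswak* is /k/, which is velar/glottal, so the causative suffix is -wi, giving *neswakwi*.
The causative form *neswakwi* — last vowel /i/ (a front vowel) → -eb → *neswakwieb*.
Since the final sound of the past-tense form *neswakwieb* is /b/ (a voiced consonant), it takes -iti, giving *neswakwiebiti*.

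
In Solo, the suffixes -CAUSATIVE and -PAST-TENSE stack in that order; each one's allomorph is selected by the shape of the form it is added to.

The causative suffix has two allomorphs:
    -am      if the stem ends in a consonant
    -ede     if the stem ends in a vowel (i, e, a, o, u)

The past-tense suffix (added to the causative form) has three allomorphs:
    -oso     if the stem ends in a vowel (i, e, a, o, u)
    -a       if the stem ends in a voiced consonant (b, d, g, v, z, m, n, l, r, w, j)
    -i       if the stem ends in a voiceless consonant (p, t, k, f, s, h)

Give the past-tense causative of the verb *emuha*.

emuhaedeoso

Since the final sound of *emuha* is /a/ (a vowel), it takes -ede, giving *emuhaede*.
Since the final sound of the causative form *emuhaede* is /e/ (a vowel), it takes -oso, giving *emuhaedeoso*.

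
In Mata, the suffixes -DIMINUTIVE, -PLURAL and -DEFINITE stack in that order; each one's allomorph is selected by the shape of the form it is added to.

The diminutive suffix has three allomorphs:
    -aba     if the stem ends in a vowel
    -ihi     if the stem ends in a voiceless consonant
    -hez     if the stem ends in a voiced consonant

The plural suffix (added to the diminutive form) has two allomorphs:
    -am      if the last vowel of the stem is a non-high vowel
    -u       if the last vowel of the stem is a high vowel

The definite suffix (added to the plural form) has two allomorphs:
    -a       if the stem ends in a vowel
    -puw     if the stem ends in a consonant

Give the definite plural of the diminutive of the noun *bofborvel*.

bofborvelhezampuw

*bofborvel* — final sound /l/ (a voiced consonant) → -hez → *bofborvelhez*.
The last vowel of the diminutive form *bofborvelhez* is /e/, which is a non-high vowel, so the plural suffix is -am, giving *bofborvelhezam*.
The plural form *bofborvelhezam* — final sound /m/ (a consonant) → -puw → *bofborvelhezampuw*.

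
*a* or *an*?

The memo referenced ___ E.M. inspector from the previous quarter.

The indefinite article is chosen by the initial *sound* of the following word, not its spelling.
The initialism *E.M.* is read letter by letter; the first letter, E, is pronounced /iː/, which begins with a vowel sound.
So the article is *an*: The memo referenced an E.M. inspector from the previous quarter.

an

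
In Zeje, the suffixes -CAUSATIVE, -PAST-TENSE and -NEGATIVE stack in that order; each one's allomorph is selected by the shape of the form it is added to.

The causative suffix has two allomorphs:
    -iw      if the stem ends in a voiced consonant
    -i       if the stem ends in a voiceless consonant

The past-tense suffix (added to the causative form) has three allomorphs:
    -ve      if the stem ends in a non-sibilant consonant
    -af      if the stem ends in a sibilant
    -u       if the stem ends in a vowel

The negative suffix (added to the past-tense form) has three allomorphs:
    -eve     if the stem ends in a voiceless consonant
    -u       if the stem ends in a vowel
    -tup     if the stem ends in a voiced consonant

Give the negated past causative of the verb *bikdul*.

*bikdul*: final consonant = /l/, voiced → -iw → *bikduliw*.
The causative form *bikduliw*: final sound = /w/, a non-sibilant consonant → -ve → *bikduliwve*.
Since the final sound of the past-tense form *bikduliwve* is /e/ (a vowel), it takes -u, giving *bikduliwveu*.

bikduliwveu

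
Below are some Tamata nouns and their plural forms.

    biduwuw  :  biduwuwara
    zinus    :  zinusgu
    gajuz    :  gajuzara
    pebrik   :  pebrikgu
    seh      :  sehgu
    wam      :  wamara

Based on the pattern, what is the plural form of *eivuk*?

The suffix is conditioned by the final consonant: -gu when the stem ends in a voiceless consonant (*zinus*, *pebrik*, *seh*); -ara when the stem ends in a voiced consonant (*biduwuw*, *gajuz*, *wam*).
Since the final consonant of *eivuk* is /k/ (voiceless), it takes -gu, giving *eivukgu*.

eivukgu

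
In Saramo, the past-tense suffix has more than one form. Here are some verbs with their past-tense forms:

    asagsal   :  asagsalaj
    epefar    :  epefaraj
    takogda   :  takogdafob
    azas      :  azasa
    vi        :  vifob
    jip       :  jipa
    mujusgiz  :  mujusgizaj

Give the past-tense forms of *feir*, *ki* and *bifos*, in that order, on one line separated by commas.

The pattern is voicing of the final sound: -a when the stem ends in a voiceless consonant (*azas*, *jip*); -aj when the stem ends in a voiced consonant (*asagsal*, *epefar*, *mujusgiz*); -fob when the stem ends in a vowel (*takogda*, *vi*).
*feir* — final sound /r/ (a voiced consonant) → -aj → *feiraj*.
*ki*: final sound = /i/, a vowel → -fob → *kifob*.
*bifos* — final sound /s/ (a voiceless consonant) → -a → *bifosa*.

feiraj, kifob, bifosa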